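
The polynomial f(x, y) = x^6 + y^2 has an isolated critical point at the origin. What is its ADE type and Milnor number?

Type A_5, Milnor number mu = 5.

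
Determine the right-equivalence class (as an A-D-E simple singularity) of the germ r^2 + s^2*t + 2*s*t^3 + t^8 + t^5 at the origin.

D9

The Hessian of f at 0 has rank 1. Corank 2; j^3 = s^2*t has shape L^2 M (L != M), so D-series; mu = 9 gives D_9.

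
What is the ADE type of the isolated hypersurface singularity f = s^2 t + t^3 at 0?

D_{4}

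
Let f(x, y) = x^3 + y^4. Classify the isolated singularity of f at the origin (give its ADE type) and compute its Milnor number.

The Hessian of f at 0 has rank 0. Corank 2; j^3 = x^3 is a perfect cube, so E-series; the 4-jet and mu = 6 give E_6.

Type E_{6}, Milnor number mu = 6.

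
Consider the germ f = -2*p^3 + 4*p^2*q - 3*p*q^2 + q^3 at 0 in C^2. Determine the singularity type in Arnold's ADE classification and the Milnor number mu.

Type D_4, Milnor number mu = 4.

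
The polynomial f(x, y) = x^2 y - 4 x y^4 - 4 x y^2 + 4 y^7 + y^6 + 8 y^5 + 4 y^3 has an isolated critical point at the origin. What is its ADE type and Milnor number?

The Hessian of f at 0 has rank 0. Corank 2; j^3 = y*(x - 2*y)^2 has shape L^2 M (L != M), so D-series; mu = 7 gives D_7.

Type D_{7}, Milnor number mu = 7.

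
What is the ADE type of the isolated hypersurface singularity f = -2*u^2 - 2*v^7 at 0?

A_{6}

The Hessian of f at 0 is [[-4, 0], [0, 0]] with rank 1, so corank 1. A Groebner basis of the Jacobian ideal J(f) in C{u,v} is {v^6, u}; counting standard monomials gives mu = 6. Corank 1: A-series; mu = 6 gives A_6.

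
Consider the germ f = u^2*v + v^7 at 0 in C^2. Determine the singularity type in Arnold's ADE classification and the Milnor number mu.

The Hessian of f at 0 has rank 0. Corank 2; j^3 = u^2*v has shape L^2 M (L != M), so D-series; mu = 8 gives D_8.

Type D8, Milnor number mu = 8.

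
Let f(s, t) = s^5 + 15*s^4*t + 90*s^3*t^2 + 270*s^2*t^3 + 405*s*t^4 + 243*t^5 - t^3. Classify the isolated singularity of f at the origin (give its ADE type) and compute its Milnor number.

The Hessian of f at 0 has rank 0. Corank 2; j^3 = -t^3 is a perfect cube, so E-series; the 5-jet and mu = 8 give E_8.

Type E_{8}, Milnor number mu = 8.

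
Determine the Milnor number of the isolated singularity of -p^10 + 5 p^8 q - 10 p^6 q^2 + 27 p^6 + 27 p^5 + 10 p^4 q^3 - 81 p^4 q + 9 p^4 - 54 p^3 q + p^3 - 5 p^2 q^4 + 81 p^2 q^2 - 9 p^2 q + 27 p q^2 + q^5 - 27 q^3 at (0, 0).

The Hessian of f at 0 is [[0, 0], [0, 0]] with rank 0, so corank 2. A Groebner basis of the Jacobian ideal J(f) in C{p,q} is {-p^2/972 + p*q^3 - p*q^2/18 + p*q/162 + q^3/6 - q^2/108, q^4, p^3 + p^2/2 - 3*p*q - 27*q^3 + 9*q^2/2, p^2*q + p^2/18 - 3*p*q^2 - p*q/3 + q^2/2}; counting standard monomials gives mu = 8. Corank 2; j^3 = (p - 3*q)^3 is a perfect cube, so E-series; the 5-jet and mu = 8 give E_8.

8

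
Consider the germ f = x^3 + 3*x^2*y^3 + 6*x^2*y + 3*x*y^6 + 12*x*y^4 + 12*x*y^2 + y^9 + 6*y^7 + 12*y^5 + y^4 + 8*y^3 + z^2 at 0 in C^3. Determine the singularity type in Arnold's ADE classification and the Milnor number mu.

Type E6, Milnor number mu = 6.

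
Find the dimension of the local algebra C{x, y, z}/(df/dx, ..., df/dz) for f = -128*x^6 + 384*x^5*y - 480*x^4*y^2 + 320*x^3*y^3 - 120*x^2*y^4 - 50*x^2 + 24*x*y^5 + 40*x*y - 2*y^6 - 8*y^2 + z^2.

The Hessian of f at 0 is [[-100, 40, 0], [40, -16, 0], [0, 0, 2]] with rank 2, so corank 1. A Groebner basis of the Jacobian ideal J(f) in C{x,y,z} is {y^5, x - 2*y/5, z}; counting standard monomials gives mu = 5. Corank 1: A-series; mu = 5 gives A_5.

5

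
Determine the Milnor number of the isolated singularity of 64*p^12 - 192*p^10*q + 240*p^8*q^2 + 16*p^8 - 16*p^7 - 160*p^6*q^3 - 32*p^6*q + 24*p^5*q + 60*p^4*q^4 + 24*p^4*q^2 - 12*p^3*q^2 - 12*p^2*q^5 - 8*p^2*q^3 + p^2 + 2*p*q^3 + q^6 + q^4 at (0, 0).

3

The Hessian of f at 0 has rank 1. Corank 1: A-series; mu = 3 gives A_3.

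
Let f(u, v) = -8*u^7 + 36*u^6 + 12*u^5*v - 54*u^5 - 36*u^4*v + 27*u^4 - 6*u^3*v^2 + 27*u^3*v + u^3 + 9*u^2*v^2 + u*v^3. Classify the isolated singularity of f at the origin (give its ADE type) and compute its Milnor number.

The Hessian of f at 0 has rank 0. Corank 2; j^3 = u^3 is a perfect cube, so E-series; the 4-jet and mu = 7 give E_7.

Type E7, Milnor number mu = 7.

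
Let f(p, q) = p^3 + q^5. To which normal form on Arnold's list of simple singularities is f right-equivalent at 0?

The Hessian of f at 0 has rank 0. Corank 2; j^3 = p^3 is a perfect cube, so E-series; the 5-jet and mu = 8 give E_8.

E_8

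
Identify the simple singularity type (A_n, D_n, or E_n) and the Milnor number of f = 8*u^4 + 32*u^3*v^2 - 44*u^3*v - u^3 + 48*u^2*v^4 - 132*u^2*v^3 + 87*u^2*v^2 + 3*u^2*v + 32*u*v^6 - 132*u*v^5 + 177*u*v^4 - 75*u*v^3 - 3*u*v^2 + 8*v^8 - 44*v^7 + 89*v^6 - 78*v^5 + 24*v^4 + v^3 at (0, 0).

Type E_7, Milnor number mu = 7.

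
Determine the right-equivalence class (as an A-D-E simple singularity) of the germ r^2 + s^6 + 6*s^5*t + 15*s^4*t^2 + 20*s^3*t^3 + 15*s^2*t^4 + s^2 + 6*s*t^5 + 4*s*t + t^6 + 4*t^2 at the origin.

A_5

The Hessian of f at 0 is [[2, 4, 0], [4, 8, 0], [0, 0, 2]] with rank 2, so corank 1. A Groebner basis of the Jacobian ideal J(f) in C{s,t,r} is {t^5, s + 2*t, r}; counting standard monomials gives mu = 5. Corank 1: A-series; mu = 5 gives A_5.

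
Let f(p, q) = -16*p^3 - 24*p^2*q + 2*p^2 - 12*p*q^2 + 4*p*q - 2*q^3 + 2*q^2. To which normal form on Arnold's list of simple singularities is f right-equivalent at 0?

A_{2}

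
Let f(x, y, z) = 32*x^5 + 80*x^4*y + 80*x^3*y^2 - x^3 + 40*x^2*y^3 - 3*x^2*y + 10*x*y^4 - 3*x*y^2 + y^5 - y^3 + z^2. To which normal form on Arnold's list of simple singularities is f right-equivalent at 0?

E8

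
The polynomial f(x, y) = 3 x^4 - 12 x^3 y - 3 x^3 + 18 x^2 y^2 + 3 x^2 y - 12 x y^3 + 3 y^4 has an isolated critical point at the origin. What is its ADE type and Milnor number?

Type D_{5}, Milnor number mu = 5.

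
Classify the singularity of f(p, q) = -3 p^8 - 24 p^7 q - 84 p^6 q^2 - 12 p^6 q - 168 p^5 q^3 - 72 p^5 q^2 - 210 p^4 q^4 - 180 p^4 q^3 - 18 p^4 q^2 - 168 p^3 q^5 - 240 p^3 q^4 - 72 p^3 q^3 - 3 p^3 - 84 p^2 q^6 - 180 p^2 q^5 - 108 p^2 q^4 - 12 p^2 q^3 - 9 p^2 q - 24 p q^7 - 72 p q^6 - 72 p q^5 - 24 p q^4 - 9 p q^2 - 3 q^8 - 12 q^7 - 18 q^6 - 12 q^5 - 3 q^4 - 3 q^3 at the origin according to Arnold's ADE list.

The Hessian of f at 0 has rank 0. Corank 2; j^3 = -3*(p + q)^3 is a perfect cube, so E-series; the 4-jet and mu = 6 give E_6.

E_6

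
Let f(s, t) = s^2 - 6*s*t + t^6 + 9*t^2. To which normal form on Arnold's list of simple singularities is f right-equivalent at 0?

A_5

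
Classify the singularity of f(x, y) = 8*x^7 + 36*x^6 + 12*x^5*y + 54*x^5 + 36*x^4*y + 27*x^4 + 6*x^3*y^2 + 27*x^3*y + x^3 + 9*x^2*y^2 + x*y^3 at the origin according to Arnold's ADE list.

The Hessian of f at 0 has rank 0. Corank 2; j^3 = x^3 is a perfect cube, so E-series; the 4-jet and mu = 7 give E_7.

E_7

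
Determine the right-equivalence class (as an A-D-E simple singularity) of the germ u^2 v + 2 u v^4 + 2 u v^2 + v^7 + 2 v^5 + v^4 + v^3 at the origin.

The Hessian of f at 0 has rank 0. Corank 2; j^3 = v*(u + v)^2 has shape L^2 M (L != M), so D-series; mu = 5 gives D_5.

D_{5}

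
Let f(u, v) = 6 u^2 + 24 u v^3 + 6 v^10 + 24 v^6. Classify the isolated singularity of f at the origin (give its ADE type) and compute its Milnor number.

Type A_9, Milnor number mu = 9.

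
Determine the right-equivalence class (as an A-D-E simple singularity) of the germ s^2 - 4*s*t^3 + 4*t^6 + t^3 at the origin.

The Hessian of f at 0 has rank 1. Corank 1: A-series; mu = 2 gives A_2.

A_2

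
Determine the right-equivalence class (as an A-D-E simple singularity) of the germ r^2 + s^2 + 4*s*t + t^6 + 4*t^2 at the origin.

A_{5}

The Hessian of f at 0 has rank 2. Corank 1: A-series; mu = 5 gives A_5.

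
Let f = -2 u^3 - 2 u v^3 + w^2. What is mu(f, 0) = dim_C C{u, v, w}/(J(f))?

The Hessian of f at 0 is [[0, 0, 0], [0, 0, 0], [0, 0, 2]] with rank 1, so corank 2. A Groebner basis of the Jacobian ideal J(f) in C{u,v,w} is {u^3, u*v^2, 3*u^2 + v^3, w}; counting standard monomials gives mu = 7. Corank 2; j^3 = -2*u^3 is a perfect cube, so E-series; the 4-jet and mu = 7 give E_7.

7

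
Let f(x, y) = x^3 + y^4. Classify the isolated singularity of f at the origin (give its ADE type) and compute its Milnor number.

Type E_6, Milnor number mu = 6.

The Hessian of f at 0 is [[0, 0], [0, 0]] with rank 0, so corank 2. A Groebner basis of the Jacobian ideal J(f) in C{x,y} is {y^3, x^2}; counting standard monomials gives mu = 6. Corank 2; j^3 = x^3 is a perfect cube, so E-series; the 4-jet and mu = 6 give E_6.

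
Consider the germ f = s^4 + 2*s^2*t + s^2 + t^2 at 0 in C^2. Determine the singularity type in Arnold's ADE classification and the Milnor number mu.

The Hessian of f at 0 has rank 2. Corank 0: nondegenerate Morse point, so A_1.

Type A1, Milnor number mu = 1.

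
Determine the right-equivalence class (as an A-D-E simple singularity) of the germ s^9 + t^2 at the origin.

The Hessian of f at 0 has rank 1. Corank 1: A-series; mu = 8 gives A_8.

A_{8}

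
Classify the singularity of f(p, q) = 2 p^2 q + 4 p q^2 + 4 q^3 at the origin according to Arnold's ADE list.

D4

The Hessian of f at 0 is [[0, 0], [0, 0]] with rank 0, so corank 2. A Groebner basis of the Jacobian ideal J(f) in C{p,q} is {q^3, p^2 + 2*q^2, p*q + q^2}; counting standard monomials gives mu = 4. Corank 2; j^3 = 2*q*(p^2 + 2*p*q + 2*q^2) splits into three distinct lines over C (the quadratic factor has nonzero discriminant), so D_4.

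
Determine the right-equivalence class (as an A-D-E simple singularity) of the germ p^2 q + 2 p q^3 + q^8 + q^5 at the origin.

D_{9}

The Hessian of f at 0 has rank 0. Corank 2; j^3 = p^2*q has shape L^2 M (L != M), so D-series; mu = 9 gives D_9.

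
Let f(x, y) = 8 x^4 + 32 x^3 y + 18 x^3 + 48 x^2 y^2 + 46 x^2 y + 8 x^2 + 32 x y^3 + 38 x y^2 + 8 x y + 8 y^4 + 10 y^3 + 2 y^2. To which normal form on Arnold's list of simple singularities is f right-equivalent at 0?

The Hessian of f at 0 has rank 1. Corank 1: A-series; mu = 2 gives A_2.

A_{2}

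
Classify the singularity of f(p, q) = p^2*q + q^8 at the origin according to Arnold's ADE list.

D_9

The Hessian of f at 0 has rank 0. Corank 2; j^3 = p^2*q has shape L^2 M (L != M), so D-series; mu = 9 gives D_9.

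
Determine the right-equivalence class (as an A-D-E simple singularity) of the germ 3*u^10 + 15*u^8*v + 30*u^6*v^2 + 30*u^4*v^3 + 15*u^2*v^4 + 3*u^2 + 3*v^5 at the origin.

The Hessian of f at 0 has rank 1. Corank 1: A-series; mu = 4 gives A_4.

A_{4}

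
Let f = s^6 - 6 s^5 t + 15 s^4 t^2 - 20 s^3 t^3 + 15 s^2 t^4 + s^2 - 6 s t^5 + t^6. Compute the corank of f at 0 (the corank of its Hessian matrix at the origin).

1

The Hessian at 0 is [[2, 0], [0, 0]] of rank 1; hence corank 1.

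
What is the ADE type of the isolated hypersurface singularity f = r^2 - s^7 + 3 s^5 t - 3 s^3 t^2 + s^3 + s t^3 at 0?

E7

The Hessian of f at 0 is [[0, 0, 0], [0, 0, 0], [0, 0, 2]] with rank 1, so corank 2. A Groebner basis of the Jacobian ideal J(f) in C{s,t,r} is {s^3, s*t^2, 3*s^2 + t^3, r}; counting standard monomials gives mu = 7. Corank 2; j^3 = s^3 is a perfect cube, so E-series; the 4-jet and mu = 7 give E_7.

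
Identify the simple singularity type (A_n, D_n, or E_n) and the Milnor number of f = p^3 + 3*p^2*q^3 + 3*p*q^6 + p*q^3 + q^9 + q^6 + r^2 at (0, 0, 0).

The Hessian of f at 0 is [[0, 0, 0], [0, 0, 0], [0, 0, 2]] with rank 1, so corank 2. A Groebner basis of the Jacobian ideal J(f) in C{p,q,r} is {p^3, p*q^2, 3*p^2 + q^3, r}; counting standard monomials gives mu = 7. Corank 2; j^3 = p^3 is a perfect cube, so E-series; the 4-jet and mu = 7 give E_7.

Type E7, Milnor number mu = 7.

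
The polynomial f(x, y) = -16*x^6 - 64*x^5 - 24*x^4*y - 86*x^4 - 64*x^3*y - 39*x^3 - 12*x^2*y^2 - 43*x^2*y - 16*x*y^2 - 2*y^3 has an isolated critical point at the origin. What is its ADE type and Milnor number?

The Hessian of f at 0 has rank 0. Corank 2; j^3 = -(3*x + y)*(13*x^2 + 10*x*y + 2*y^2) splits into three distinct lines over C (the quadratic factor has nonzero discriminant), so D_4.

Type D4, Milnor number mu = 4.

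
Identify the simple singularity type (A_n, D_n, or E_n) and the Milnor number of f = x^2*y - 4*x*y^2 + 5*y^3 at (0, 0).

Type D4, Milnor number mu = 4.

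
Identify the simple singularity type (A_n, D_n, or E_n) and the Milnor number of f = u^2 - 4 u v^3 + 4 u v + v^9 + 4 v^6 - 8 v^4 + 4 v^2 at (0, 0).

Type A_8, Milnor number mu = 8.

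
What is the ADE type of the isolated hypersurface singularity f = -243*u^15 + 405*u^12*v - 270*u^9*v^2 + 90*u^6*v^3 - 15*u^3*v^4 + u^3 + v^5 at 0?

E8

The Hessian of f at 0 has rank 0. Corank 2; j^3 = u^3 is a perfect cube, so E-series; the 5-jet and mu = 8 give E_8.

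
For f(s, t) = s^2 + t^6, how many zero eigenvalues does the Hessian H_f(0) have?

1

Hessian at 0 has rank 1.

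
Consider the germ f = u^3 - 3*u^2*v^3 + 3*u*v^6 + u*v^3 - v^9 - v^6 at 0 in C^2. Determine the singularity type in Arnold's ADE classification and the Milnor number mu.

The Hessian of f at 0 is [[0, 0], [0, 0]] with rank 0, so corank 2. A Groebner basis of the Jacobian ideal J(f) in C{u,v} is {u^3, u*v^2, 3*u^2 + v^3}; counting standard monomials gives mu = 7. Corank 2; j^3 = u^3 is a perfect cube, so E-series; the 4-jet and mu = 7 give E_7.

Type E_{7}, Milnor number mu = 7.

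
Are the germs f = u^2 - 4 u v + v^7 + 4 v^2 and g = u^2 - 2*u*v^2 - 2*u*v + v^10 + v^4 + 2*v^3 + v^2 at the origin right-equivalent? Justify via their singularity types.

No.

The Hessian of f at 0 has rank 1. Corank 1: A-series; mu = 6 gives A_6. The Hessian of g at 0 has rank 1. Corank 1: A-series; mu = 9 gives A_9. f is A_6 but g is A_9, hence not right-equivalent.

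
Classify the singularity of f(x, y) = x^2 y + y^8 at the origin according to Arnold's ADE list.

D9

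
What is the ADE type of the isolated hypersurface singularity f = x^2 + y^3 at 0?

The Hessian of f at 0 has rank 1. Corank 1: A-series; mu = 2 gives A_2.

A_{2}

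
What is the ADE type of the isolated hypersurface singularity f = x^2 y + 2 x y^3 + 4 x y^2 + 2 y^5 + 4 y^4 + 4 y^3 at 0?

D6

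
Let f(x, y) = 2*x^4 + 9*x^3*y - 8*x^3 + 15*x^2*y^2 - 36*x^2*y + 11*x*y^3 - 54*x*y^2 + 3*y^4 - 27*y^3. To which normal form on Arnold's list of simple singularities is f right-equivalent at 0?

E_7

The Hessian of f at 0 has rank 0. Corank 2; j^3 = -(2*x + 3*y)^3 is a perfect cube, so E-series; the 4-jet and mu = 7 give E_7.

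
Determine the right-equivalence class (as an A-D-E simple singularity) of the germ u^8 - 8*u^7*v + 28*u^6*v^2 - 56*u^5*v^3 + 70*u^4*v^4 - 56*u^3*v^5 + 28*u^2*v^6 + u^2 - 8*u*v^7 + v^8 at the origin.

The Hessian of f at 0 has rank 1. Corank 1: A-series; mu = 7 gives A_7.

A_{7}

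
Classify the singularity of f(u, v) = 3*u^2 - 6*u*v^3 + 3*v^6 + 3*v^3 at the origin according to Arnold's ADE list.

The Hessian of f at 0 is [[6, 0], [0, 0]] with rank 1, so corank 1. A Groebner basis of the Jacobian ideal J(f) in C{u,v} is {v^2, u}; counting standard monomials gives mu = 2. Corank 1: A-series; mu = 2 gives A_2.

A2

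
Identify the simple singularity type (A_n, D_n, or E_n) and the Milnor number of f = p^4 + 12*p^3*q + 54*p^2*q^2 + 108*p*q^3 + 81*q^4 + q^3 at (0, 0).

Type E6, Milnor number mu = 6.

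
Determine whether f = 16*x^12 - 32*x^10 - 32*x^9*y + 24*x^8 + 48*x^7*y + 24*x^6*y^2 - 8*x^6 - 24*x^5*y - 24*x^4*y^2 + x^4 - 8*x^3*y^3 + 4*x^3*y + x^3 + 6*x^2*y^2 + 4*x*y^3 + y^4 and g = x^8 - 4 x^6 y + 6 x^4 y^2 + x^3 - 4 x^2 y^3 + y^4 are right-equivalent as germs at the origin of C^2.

Yes.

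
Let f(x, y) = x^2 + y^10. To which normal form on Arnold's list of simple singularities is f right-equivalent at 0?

A_{9}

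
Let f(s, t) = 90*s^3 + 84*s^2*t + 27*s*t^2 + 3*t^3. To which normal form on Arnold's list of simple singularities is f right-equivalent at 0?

D_{4}

The Hessian of f at 0 has rank 0. Corank 2; j^3 = 3*(3*s + t)*(10*s^2 + 6*s*t + t^2) splits into three distinct lines over C (the quadratic factor has nonzero discriminant), so D_4.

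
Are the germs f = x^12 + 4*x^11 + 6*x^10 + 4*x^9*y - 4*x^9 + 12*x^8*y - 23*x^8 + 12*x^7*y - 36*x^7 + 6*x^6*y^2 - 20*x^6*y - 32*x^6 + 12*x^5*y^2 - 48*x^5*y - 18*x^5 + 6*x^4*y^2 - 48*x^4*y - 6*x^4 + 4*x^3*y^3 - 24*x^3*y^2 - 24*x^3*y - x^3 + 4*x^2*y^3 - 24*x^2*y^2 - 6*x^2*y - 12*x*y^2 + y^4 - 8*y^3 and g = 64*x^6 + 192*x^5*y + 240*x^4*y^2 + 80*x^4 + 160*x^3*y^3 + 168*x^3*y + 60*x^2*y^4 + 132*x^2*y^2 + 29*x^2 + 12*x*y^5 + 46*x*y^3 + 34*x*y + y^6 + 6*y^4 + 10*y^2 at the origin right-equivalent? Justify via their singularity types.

The Hessian of f at 0 has rank 0. Corank 2; j^3 = -(x + 2*y)^3 is a perfect cube, so E-series; the 4-jet and mu = 6 give E_6. The Hessian of g at 0 has rank 2. Corank 0: nondegenerate Morse point, so A_1. f is E_6 but g is A_1, hence not right-equivalent.

No.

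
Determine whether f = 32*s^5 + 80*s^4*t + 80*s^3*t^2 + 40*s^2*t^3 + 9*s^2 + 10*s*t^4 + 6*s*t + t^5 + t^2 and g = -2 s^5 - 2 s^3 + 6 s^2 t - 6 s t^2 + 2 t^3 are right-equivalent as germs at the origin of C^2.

The Hessian of f at 0 has rank 1. Corank 1: A-series; mu = 4 gives A_4. The Hessian of g at 0 has rank 0. Corank 2; j^3 = -2*(s - t)^3 is a perfect cube, so E-series; the 5-jet and mu = 8 give E_8. f is A_4 but g is E_8, hence not right-equivalent.

No.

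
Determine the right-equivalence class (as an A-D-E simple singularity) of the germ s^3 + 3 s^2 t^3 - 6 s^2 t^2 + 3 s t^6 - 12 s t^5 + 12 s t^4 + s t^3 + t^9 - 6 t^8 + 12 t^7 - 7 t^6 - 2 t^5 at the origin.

E7

The Hessian of f at 0 is [[0, 0], [0, 0]] with rank 0, so corank 2. A Groebner basis of the Jacobian ideal J(f) in C{s,t} is {-s^2/4 + t^4 - t^3/12, s^3, s^2*t + s^2/12 + t^3/36, -s^2/2 + s*t^2 - t^3/6}; counting standard monomials gives mu = 7. Corank 2; j^3 = s^3 is a perfect cube, so E-series; the 4-jet and mu = 7 give E_7.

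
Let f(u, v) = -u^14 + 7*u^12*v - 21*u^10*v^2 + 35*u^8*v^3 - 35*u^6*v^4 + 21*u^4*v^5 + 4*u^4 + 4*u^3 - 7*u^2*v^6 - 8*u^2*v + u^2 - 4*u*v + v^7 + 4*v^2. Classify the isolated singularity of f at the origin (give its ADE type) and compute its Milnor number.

Type A6, Milnor number mu = 6.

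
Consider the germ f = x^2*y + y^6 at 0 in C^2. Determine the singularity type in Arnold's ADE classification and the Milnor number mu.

Type D_{7}, Milnor number mu = 7.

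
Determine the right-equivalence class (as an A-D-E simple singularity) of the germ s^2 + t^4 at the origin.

A3

The Hessian of f at 0 is [[2, 0], [0, 0]] with rank 1, so corank 1. A Groebner basis of the Jacobian ideal J(f) in C{s,t} is {t^3, s}; counting standard monomials gives mu = 3. Corank 1: A-series; mu = 3 gives A_3.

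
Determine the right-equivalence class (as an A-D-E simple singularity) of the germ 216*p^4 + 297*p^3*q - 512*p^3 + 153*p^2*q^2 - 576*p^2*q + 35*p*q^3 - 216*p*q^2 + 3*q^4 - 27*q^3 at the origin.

E_7

The Hessian of f at 0 is [[0, 0], [0, 0]] with rank 0, so corank 2. A Groebner basis of the Jacobian ideal J(f) in C{p,q} is {16777216*p^2/3 + 4194304*p*q + q^4 + 512*q^3/9 + 786432*q^2, p^3 - 1088*p^2 - 816*p*q + q^3/24 - 153*q^2, p^2*q + 17920*p^2/9 + 4480*p*q/3 - 13*q^3/108 + 280*q^2, -8192*p^2/3 + p*q^2 - 2048*p*q + 25*q^3/72 - 384*q^2}; counting standard monomials gives mu = 7. Corank 2; j^3 = -(8*p + 3*q)^3 is a perfect cube, so E-series; the 4-jet and mu = 7 give E_7.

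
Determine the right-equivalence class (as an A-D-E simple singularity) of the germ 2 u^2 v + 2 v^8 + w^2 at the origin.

D9

The Hessian of f at 0 has rank 1. Corank 2; j^3 = 2*u^2*v has shape L^2 M (L != M), so D-series; mu = 9 gives D_9.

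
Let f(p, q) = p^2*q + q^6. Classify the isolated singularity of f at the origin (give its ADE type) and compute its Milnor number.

Type D7, Milnor number mu = 7.

The Hessian of f at 0 has rank 0. Corank 2; j^3 = p^2*q has shape L^2 M (L != M), so D-series; mu = 7 gives D_7.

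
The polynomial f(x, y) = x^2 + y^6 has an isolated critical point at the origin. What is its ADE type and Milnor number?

Type A_{5}, Milnor number mu = 5.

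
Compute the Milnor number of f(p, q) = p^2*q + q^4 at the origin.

The Hessian of f at 0 has rank 0. Corank 2; j^3 = p^2*q has shape L^2 M (L != M), so D-series; mu = 5 gives D_5.

5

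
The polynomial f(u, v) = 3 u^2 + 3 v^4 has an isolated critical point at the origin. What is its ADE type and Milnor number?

Type A_{3}, Milnor number mu = 3.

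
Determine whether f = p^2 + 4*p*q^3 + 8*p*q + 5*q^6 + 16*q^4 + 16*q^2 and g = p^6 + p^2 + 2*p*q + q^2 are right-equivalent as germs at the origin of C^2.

Yes.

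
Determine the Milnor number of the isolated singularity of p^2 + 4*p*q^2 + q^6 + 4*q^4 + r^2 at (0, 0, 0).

5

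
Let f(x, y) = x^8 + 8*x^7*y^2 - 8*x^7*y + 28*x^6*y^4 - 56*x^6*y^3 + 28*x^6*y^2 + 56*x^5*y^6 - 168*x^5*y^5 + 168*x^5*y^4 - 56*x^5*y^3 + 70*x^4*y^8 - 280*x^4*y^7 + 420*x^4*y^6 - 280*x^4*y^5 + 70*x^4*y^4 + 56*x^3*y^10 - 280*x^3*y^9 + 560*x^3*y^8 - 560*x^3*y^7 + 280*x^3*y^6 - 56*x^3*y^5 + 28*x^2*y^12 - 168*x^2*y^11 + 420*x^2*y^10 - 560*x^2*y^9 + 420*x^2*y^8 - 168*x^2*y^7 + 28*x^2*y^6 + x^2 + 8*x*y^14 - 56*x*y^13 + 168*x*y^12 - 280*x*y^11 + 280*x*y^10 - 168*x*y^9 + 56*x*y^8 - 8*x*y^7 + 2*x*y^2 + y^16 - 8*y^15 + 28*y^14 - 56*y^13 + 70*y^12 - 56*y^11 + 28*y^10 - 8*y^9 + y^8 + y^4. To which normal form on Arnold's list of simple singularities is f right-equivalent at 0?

The Hessian of f at 0 is [[2, 0], [0, 0]] with rank 1, so corank 1. A Groebner basis of the Jacobian ideal J(f) in C{x,y} is {x^4, x^3*y, x + y^2}; counting standard monomials gives mu = 7. Corank 1: A-series; mu = 7 gives A_7.

A_7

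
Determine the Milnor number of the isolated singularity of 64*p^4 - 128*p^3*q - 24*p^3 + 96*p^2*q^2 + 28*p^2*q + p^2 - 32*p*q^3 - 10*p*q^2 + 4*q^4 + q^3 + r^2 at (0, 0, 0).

The Hessian of f at 0 has rank 2. Corank 1: A-series; mu = 2 gives A_2.

2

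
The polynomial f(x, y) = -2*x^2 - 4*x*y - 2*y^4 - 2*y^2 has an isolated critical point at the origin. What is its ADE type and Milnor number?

Type A3, Milnor number mu = 3.

The Hessian of f at 0 is [[-4, -4], [-4, -4]] with rank 1, so corank 1. A Groebner basis of the Jacobian ideal J(f) in C{x,y} is {y^3, x + y}; counting standard monomials gives mu = 3. Corank 1: A-series; mu = 3 gives A_3.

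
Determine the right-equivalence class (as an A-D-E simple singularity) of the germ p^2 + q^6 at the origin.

The Hessian of f at 0 is [[2, 0], [0, 0]] with rank 1, so corank 1. A Groebner basis of the Jacobian ideal J(f) in C{p,q} is {q^5, p}; counting standard monomials gives mu = 5. Corank 1: A-series; mu = 5 gives A_5.

A_{5}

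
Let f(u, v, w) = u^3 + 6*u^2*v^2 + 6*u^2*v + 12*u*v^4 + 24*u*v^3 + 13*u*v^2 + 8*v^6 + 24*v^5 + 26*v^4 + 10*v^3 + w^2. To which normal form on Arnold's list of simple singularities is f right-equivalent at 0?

D4

The Hessian of f at 0 has rank 1. Corank 2; j^3 = (u + 2*v)*(u^2 + 4*u*v + 5*v^2) splits into three distinct lines over C (the quadratic factor has nonzero discriminant), so D_4.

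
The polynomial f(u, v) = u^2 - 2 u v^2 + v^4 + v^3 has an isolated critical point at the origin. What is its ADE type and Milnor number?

Type A_{2}, Milnor number mu = 2.

The Hessian of f at 0 is [[2, 0], [0, 0]] with rank 1, so corank 1. A Groebner basis of the Jacobian ideal J(f) in C{u,v} is {v^2, u}; counting standard monomials gives mu = 2. Corank 1: A-series; mu = 2 gives A_2.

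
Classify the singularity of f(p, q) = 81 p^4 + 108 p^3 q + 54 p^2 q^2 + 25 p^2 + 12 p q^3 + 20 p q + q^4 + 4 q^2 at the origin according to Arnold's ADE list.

A_{3}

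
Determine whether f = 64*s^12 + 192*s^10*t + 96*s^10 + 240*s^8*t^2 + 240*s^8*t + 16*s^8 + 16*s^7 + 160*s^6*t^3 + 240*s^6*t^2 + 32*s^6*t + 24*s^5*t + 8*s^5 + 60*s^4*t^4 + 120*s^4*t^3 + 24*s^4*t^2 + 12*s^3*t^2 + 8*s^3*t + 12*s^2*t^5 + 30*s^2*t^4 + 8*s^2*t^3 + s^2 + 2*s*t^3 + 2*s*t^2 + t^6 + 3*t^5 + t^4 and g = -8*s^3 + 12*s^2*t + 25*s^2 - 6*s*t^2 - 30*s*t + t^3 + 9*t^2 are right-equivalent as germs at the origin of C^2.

The Hessian of f at 0 has rank 1. Corank 1: A-series; mu = 4 gives A_4. The Hessian of g at 0 has rank 1. Corank 1: A-series; mu = 2 gives A_2. f is A_4 but g is A_2, hence not right-equivalent.

No.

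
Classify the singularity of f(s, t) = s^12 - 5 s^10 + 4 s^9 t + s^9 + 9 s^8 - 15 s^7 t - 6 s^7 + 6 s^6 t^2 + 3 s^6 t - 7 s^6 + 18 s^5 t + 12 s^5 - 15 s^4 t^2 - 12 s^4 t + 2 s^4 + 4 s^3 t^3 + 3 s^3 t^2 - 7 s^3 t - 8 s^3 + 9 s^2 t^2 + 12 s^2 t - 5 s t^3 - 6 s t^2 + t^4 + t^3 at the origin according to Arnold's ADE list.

E_{7}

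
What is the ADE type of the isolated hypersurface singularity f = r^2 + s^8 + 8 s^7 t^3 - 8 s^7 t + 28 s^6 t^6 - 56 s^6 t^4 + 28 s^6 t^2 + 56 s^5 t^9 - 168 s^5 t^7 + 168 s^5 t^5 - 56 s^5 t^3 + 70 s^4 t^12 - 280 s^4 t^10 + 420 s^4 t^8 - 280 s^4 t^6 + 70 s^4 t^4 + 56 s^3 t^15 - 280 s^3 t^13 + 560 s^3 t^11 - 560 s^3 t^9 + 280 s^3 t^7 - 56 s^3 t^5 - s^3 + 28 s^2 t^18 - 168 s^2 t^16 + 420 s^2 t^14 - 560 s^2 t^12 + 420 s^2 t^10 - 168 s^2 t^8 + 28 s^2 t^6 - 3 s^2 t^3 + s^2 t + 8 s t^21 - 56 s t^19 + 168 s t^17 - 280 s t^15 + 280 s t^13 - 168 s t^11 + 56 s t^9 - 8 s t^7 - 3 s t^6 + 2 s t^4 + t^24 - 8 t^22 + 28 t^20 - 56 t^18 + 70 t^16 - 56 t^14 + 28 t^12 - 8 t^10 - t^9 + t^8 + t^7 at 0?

D_{9}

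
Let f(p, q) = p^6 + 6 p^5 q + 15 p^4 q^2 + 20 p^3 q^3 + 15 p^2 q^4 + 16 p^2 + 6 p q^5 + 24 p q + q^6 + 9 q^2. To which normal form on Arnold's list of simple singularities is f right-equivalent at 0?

A_{5}

The Hessian of f at 0 has rank 1. Corank 1: A-series; mu = 5 gives A_5.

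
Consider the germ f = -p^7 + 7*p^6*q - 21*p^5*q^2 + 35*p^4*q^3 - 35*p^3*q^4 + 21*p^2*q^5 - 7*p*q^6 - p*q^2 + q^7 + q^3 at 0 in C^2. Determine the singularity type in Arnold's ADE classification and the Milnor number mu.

Type D_{8}, Milnor number mu = 8.

The Hessian of f at 0 is [[0, 0], [0, 0]] with rank 0, so corank 2. A Groebner basis of the Jacobian ideal J(f) in C{p,q} is {p^6 + q^2/7, q^3, p*q - q^2}; counting standard monomials gives mu = 8. Corank 2; j^3 = -q^2*(p - q) has shape L^2 M (L != M), so D-series; mu = 8 gives D_8.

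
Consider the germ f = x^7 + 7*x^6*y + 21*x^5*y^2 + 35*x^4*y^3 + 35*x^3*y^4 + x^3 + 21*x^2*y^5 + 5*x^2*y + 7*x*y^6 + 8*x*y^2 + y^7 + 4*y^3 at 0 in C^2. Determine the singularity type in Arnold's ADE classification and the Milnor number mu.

Type D_{8}, Milnor number mu = 8.

The Hessian of f at 0 is [[0, 0], [0, 0]] with rank 0, so corank 2. A Groebner basis of the Jacobian ideal J(f) in C{x,y} is {x*y/7 + y^6 + 2*y^2/7, x*y^2 + 2*y^3, x^2 + 3*x*y + 2*y^2}; counting standard monomials gives mu = 8. Corank 2; j^3 = (x + y)*(x + 2*y)^2 has shape L^2 M (L != M), so D-series; mu = 8 gives D_8.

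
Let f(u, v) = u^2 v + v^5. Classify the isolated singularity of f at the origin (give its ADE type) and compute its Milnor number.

The Hessian of f at 0 has rank 0. Corank 2; j^3 = u^2*v has shape L^2 M (L != M), so D-series; mu = 6 gives D_6.

Type D6, Milnor number mu = 6.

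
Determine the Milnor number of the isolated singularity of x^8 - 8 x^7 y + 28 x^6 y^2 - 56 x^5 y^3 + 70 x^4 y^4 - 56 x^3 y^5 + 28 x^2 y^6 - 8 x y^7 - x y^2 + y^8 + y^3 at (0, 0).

The Hessian of f at 0 has rank 0. Corank 2; j^3 = -y^2*(x - y) has shape L^2 M (L != M), so D-series; mu = 9 gives D_9.

9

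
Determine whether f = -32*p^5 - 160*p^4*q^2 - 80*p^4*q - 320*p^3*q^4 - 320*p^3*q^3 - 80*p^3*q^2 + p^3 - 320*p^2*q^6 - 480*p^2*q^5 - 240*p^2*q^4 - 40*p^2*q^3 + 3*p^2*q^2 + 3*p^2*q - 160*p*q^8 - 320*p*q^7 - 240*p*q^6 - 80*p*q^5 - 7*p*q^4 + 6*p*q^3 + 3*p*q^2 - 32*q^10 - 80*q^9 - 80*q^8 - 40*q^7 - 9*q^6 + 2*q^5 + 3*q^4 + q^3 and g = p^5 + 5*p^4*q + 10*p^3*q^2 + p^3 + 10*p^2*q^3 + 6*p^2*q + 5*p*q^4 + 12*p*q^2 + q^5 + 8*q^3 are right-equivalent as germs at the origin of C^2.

Yes.

The Hessian of f at 0 has rank 0. Corank 2; j^3 = (p + q)^3 is a perfect cube, so E-series; the 5-jet and mu = 8 give E_8. The Hessian of g at 0 has rank 0. Corank 2; j^3 = (p + 2*q)^3 is a perfect cube, so E-series; the 5-jet and mu = 8 give E_8. Both have type E_8, hence right-equivalent.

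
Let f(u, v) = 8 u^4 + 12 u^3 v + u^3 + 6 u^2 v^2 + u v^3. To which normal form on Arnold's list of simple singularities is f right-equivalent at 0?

E_7

The Hessian of f at 0 is [[0, 0], [0, 0]] with rank 0, so corank 2. A Groebner basis of the Jacobian ideal J(f) in C{u,v} is {3*u^2/4 + v^4 + v^3/4, u^3, u^2*v - u^2/4 - v^3/12, u^2 + u*v^2 + v^3/3}; counting standard monomials gives mu = 7. Corank 2; j^3 = u^3 is a perfect cube, so E-series; the 4-jet and mu = 7 give E_7.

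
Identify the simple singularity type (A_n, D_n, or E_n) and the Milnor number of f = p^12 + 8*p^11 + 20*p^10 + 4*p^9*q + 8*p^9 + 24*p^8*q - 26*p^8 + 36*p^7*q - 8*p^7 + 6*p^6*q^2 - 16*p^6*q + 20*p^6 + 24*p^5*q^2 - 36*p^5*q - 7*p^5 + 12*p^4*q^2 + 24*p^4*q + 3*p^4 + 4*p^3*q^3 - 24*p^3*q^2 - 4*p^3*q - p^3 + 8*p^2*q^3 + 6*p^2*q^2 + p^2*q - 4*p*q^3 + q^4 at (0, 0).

Type D_{5}, Milnor number mu = 5.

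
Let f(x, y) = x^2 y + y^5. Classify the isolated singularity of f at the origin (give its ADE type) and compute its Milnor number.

Type D_6, Milnor number mu = 6.

The Hessian of f at 0 has rank 0. Corank 2; j^3 = x^2*y has shape L^2 M (L != M), so D-series; mu = 6 gives D_6.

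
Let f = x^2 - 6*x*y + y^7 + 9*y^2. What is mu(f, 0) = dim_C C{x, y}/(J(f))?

The Hessian of f at 0 has rank 1. Corank 1: A-series; mu = 6 gives A_6.

6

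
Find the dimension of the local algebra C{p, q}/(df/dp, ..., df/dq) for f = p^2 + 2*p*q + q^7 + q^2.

6

The Hessian of f at 0 is [[2, 2], [2, 2]] with rank 1, so corank 1. A Groebner basis of the Jacobian ideal J(f) in C{p,q} is {q^6, p + q}; counting standard monomials gives mu = 6. Corank 1: A-series; mu = 6 gives A_6.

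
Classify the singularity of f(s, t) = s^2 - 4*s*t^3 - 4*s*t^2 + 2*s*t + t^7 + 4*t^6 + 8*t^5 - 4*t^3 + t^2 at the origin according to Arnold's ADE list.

A_6

The Hessian of f at 0 has rank 1. Corank 1: A-series; mu = 6 gives A_6.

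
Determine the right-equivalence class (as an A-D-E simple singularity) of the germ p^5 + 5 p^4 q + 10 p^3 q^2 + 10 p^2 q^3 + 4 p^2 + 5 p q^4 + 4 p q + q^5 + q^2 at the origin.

A_{4}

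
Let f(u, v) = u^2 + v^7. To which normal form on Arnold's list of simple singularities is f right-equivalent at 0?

A6

The Hessian of f at 0 has rank 1. Corank 1: A-series; mu = 6 gives A_6.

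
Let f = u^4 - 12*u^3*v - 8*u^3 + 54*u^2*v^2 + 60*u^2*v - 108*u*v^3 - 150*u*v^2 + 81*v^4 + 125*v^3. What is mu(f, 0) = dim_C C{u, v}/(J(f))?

6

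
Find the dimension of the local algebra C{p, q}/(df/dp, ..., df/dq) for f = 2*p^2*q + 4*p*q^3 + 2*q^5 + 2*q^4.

5

The Hessian of f at 0 is [[0, 0], [0, 0]] with rank 0, so corank 2. A Groebner basis of the Jacobian ideal J(f) in C{p,q} is {p*q^2, p*q + q^3, p^2 - 4*p*q}; counting standard monomials gives mu = 5. Corank 2; j^3 = 2*p^2*q has shape L^2 M (L != M), so D-series; mu = 5 gives D_5.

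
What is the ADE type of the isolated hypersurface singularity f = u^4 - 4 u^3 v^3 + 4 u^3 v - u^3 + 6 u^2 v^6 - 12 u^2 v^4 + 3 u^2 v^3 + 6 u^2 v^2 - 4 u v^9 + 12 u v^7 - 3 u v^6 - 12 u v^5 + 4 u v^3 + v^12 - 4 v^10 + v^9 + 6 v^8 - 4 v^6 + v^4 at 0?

E_{6}

The Hessian of f at 0 has rank 0. Corank 2; j^3 = -u^3 is a perfect cube, so E-series; the 4-jet and mu = 6 give E_6.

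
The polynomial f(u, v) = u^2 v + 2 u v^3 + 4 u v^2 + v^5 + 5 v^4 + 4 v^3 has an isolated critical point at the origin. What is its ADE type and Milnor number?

Type D5, Milnor number mu = 5.

The Hessian of f at 0 has rank 0. Corank 2; j^3 = v*(u + 2*v)^2 has shape L^2 M (L != M), so D-series; mu = 5 gives D_5.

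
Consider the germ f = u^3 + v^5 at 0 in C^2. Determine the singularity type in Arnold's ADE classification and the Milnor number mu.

Type E_{8}, Milnor number mu = 8.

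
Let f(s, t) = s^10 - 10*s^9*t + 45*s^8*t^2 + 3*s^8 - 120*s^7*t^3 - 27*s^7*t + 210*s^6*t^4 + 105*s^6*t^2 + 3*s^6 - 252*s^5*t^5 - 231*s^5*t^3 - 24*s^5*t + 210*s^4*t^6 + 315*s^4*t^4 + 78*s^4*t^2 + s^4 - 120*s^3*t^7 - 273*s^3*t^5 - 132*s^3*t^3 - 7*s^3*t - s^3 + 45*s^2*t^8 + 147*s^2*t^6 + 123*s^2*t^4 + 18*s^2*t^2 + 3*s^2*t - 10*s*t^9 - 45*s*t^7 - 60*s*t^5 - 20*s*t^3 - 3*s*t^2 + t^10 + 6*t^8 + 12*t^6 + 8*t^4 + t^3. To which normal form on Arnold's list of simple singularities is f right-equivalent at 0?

E_{7}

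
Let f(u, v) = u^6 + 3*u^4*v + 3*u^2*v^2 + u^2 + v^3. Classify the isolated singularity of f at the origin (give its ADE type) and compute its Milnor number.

Type A_{2}, Milnor number mu = 2.

The Hessian of f at 0 has rank 1. Corank 1: A-series; mu = 2 gives A_2.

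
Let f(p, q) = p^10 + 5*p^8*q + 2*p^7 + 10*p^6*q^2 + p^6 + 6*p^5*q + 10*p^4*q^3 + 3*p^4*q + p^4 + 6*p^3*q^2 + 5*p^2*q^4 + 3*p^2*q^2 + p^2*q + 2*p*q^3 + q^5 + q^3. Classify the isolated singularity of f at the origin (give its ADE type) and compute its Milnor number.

Type D4, Milnor number mu = 4.

The Hessian of f at 0 has rank 0. Corank 2; j^3 = q*(p^2 + q^2) splits into three distinct lines over C (the quadratic factor has nonzero discriminant), so D_4.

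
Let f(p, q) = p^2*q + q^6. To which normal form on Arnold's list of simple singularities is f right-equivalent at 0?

The Hessian of f at 0 is [[0, 0], [0, 0]] with rank 0, so corank 2. A Groebner basis of the Jacobian ideal J(f) in C{p,q} is {p^2/6 + q^5, p^3, p*q}; counting standard monomials gives mu = 7. Corank 2; j^3 = p^2*q has shape L^2 M (L != M), so D-series; mu = 7 gives D_7.

D7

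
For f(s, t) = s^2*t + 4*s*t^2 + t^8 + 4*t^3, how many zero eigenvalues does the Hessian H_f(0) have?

The Hessian at 0 is [[0, 0], [0, 0]] of rank 0; hence corank 2.

2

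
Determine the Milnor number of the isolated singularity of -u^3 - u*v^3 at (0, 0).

The Hessian of f at 0 is [[0, 0], [0, 0]] with rank 0, so corank 2. A Groebner basis of the Jacobian ideal J(f) in C{u,v} is {u^3, u*v^2, 3*u^2 + v^3}; counting standard monomials gives mu = 7. Corank 2; j^3 = -u^3 is a perfect cube, so E-series; the 4-jet and mu = 7 give E_7.

7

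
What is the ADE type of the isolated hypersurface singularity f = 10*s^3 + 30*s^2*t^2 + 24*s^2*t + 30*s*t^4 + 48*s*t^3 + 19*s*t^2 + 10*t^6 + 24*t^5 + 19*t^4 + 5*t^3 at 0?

D_{4}

The Hessian of f at 0 is [[0, 0], [0, 0]] with rank 0, so corank 2. A Groebner basis of the Jacobian ideal J(f) in C{s,t} is {t^3, s^2 - t^2/6, s*t + t^2/2}; counting standard monomials gives mu = 4. Corank 2; j^3 = (s + t)*(10*s^2 + 14*s*t + 5*t^2) splits into three distinct lines over C (the quadratic factor has nonzero discriminant), so D_4.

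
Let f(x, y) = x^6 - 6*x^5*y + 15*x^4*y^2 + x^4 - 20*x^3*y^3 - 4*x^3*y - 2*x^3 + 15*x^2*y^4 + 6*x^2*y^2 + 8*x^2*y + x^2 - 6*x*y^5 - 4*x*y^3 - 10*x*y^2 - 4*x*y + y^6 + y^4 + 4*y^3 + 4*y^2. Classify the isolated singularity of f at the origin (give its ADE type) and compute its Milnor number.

Type A_5, Milnor number mu = 5.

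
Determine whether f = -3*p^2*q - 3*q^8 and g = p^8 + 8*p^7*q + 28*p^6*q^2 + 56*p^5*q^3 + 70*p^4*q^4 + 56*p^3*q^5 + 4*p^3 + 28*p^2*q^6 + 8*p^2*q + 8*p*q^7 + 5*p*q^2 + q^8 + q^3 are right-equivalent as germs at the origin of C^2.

The Hessian of f at 0 has rank 0. Corank 2; j^3 = -3*p^2*q has shape L^2 M (L != M), so D-series; mu = 9 gives D_9. The Hessian of g at 0 has rank 0. Corank 2; j^3 = (p + q)*(2*p + q)^2 has shape L^2 M (L != M), so D-series; mu = 9 gives D_9. Both have type D_9, hence right-equivalent.

Yes.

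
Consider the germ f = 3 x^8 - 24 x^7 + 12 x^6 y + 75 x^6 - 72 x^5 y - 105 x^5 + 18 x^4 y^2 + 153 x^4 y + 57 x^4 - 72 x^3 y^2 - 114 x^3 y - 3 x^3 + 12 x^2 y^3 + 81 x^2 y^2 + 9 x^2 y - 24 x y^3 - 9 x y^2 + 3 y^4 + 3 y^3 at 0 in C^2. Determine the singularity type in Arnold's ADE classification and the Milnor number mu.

Type E_6, Milnor number mu = 6.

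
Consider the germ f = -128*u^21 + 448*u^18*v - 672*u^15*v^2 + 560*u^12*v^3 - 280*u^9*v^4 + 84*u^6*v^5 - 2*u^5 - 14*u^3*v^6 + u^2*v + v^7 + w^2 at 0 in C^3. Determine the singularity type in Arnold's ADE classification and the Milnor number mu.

Type D_8, Milnor number mu = 8.

The Hessian of f at 0 is [[0, 0, 0], [0, 0, 0], [0, 0, 2]] with rank 1, so corank 2. A Groebner basis of the Jacobian ideal J(f) in C{u,v,w} is {u^2/7 + v^6, u^3, u*v, w}; counting standard monomials gives mu = 8. Corank 2; j^3 = u^2*v has shape L^2 M (L != M), so D-series; mu = 8 gives D_8.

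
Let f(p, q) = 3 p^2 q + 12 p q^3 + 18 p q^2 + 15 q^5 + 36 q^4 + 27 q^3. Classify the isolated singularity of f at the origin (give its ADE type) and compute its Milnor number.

Type D_6, Milnor number mu = 6.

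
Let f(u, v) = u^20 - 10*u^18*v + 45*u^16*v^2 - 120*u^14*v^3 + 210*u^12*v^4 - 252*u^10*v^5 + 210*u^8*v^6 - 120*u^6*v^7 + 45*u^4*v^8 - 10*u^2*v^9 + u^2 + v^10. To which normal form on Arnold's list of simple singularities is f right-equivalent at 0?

A_9

The Hessian of f at 0 has rank 1. Corank 1: A-series; mu = 9 gives A_9.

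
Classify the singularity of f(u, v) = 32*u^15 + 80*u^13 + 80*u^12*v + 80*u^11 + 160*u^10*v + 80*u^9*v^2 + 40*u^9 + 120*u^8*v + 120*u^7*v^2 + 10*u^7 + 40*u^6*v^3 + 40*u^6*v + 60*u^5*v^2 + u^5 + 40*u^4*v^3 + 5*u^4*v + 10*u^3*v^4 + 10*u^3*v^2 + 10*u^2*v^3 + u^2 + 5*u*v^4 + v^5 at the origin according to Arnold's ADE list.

A_{4}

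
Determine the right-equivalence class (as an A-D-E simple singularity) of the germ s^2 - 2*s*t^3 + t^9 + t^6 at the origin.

A8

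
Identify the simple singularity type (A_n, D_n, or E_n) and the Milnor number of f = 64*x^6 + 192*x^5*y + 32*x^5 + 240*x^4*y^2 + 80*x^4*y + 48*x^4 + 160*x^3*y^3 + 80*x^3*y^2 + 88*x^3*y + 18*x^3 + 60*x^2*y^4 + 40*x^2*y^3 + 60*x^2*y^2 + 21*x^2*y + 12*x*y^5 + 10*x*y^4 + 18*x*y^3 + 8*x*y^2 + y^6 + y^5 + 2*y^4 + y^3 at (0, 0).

Type D7, Milnor number mu = 7.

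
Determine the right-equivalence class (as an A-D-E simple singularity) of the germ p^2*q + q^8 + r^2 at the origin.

The Hessian of f at 0 has rank 1. Corank 2; j^3 = p^2*q has shape L^2 M (L != M), so D-series; mu = 9 gives D_9.

D_9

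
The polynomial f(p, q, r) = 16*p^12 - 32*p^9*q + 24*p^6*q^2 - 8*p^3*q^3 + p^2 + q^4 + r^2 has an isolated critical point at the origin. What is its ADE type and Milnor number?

Type A3, Milnor number mu = 3.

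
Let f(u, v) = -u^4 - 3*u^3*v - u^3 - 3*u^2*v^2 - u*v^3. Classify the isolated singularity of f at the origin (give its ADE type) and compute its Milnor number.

Type E_{7}, Milnor number mu = 7.

The Hessian of f at 0 is [[0, 0], [0, 0]] with rank 0, so corank 2. A Groebner basis of the Jacobian ideal J(f) in C{u,v} is {3*u^2 + v^4 + v^3, u^3, u^2*v - u^2 - v^3/3, 2*u^2 + u*v^2 + 2*v^3/3}; counting standard monomials gives mu = 7. Corank 2; j^3 = -u^3 is a perfect cube, so E-series; the 4-jet and mu = 7 give E_7.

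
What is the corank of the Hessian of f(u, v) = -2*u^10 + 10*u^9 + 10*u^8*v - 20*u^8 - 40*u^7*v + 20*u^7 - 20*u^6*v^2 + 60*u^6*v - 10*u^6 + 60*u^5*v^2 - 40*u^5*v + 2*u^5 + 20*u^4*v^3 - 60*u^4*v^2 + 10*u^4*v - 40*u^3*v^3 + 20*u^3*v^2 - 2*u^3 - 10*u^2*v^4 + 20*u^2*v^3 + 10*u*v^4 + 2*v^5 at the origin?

Hessian at 0 has rank 0.

2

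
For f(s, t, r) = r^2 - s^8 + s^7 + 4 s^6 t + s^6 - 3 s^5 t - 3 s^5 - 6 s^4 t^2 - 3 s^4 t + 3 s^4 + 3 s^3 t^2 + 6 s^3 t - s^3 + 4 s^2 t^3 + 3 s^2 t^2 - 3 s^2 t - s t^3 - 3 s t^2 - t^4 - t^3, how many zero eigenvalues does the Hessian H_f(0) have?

2

Hessian at 0 has rank 1.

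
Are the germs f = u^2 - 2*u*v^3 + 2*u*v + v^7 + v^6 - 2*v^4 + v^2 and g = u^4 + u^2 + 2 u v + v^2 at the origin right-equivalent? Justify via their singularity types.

No.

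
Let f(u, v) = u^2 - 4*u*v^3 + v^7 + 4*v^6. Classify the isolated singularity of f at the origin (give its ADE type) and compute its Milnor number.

Type A6, Milnor number mu = 6.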